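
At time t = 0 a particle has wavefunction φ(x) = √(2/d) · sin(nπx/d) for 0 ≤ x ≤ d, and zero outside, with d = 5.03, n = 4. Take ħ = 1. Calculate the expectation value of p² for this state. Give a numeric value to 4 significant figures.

6.241

p² φ = −ħ² d²φ/dx²; ⟨p²⟩ = −ħ² ∫ φ*·φ'' dx.
d/dx sin(nπx/d) = (nπ/d)·cos(nπx/d) and d²/dx² sin(nπx/d) = −(nπ/d)²·sin(nπx/d); on 0 ≤ x ≤ d, ∫sin²(nπx/d) dx = d/2 and ∫sin(nπx/d)·cos(nπx/d) dx = 0.
⟨p²⟩ = 6.2414.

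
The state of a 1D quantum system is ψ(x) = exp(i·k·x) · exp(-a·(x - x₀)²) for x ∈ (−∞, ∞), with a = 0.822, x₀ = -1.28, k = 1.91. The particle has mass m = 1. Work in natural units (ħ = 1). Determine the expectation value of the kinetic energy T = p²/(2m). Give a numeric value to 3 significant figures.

2.24

T = −(ħ²/2m) d²/dx², so ⟨T⟩ = −(ħ²/2m) ∫ ψ*·ψ'' dx / ∫|ψ|² dx; with m = 1.
Gaussian moments (u = x − x₀): ∫u^(2j)·e^(−2au²) du = (2j−1)!!/(4a)^j · √(π/(2a)), odd powers integrate to 0; here √(π/(2a)) = 1.3824. Derivatives: ψ′ = (ik − 2au)·ψ, ψ″ = ((ik − 2au)² − 2a)·ψ; the odd-in-u pieces drop out.
State is unnormalized: ∫|ψ|² dx = 1.3824, and ∫ψ*·(−ħ²/2m · ψ'') dx = 3.0897, so ⟨T⟩ = 3.0897 / 1.3824.
⟨T⟩ = 2.2351.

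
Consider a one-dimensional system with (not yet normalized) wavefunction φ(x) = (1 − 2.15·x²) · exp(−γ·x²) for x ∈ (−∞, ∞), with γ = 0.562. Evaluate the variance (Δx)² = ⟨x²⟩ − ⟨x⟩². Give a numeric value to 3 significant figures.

2.18

Compute ⟨x⟩ and ⟨x²⟩ separately, then (Δx)² = ⟨x²⟩ − ⟨x⟩².
Expand each integrand as polynomial × e^(−2γx²) and use ∫x^(2j)·e^(−2γx²) dx = (2j−1)!!/(4γ)^j · √(π/(2γ)), odd powers → 0; here √(π/(2γ)) = 1.6718.
Normalization: ∫|φ|² dx = 3.0617.
⟨x⟩ = 0.0000 and ⟨x²⟩ = 2.1818.
(Δx)² = 2.1818 − (0.0000)² = 2.1818.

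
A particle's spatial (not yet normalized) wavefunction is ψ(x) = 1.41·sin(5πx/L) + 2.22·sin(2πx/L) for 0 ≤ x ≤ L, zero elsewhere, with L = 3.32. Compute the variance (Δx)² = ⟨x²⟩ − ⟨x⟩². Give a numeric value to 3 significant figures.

Compute ⟨x⟩ and ⟨x²⟩ separately, then (Δx)² = ⟨x²⟩ − ⟨x⟩².
On 0 ≤ x ≤ L (j ≠ l): ∫sin²(jπx/L) dx = L/2, ∫sin(jπx/L)·sin(lπx/L) dx = 0; diagonal moments ∫x·sin²(jπx/L) dx = L²/4, ∫x²·sin²(jπx/L) dx = L³·(1/6 − 1/(4j²π²)); cross terms ∫x·sin(jπx/L)·sin(lπx/L) dx = 0 for j + l even and −4jlL²/(π²(j² − l²)²) for j + l odd, ∫x²·sin(jπx/L)·sin(lπx/L) dx = (−1)^(j+l)·4jlL³/(π²(j² − l²)²); higher powers the same way via product-to-sum and parts.
Normalization: ∫|ψ|² dx = 11.481.
⟨x⟩ = 1.6048 and ⟨x²⟩ = 3.3849.
(Δx)² = 3.3849 − (1.6048)² = 0.80959.

0.810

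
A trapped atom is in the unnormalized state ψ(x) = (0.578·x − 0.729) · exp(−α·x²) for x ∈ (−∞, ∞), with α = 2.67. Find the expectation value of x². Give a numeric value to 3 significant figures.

0.104

⟨x²⟩ = ∫ x²·|ψ|² dx / ∫|ψ|² dx (integrals over the domain).
Expand each integrand as polynomial × e^(−2αx²) and use ∫x^(2j)·e^(−2αx²) dx = (2j−1)!!/(4α)^j · √(π/(2α)), odd powers → 0; here √(π/(2α)) = 0.76702.
State is unnormalized: ∫|ψ|² dx = 0.43162, and ∫ψ*·x²·ψ dx = 0.044907, so ⟨x²⟩ = 0.044907 / 0.43162.
⟨x²⟩ = 0.10404.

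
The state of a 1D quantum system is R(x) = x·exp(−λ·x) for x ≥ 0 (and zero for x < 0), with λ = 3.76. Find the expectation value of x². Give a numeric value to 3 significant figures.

0.212

⟨x²⟩ = ∫ x²·|R|² dx / ∫|R|² dx (integrals over the domain).
Every integrand reduces to terms xʲ·e^(−2λx) on [0, ∞); use ∫₀^∞ xʲ·e^(−2λx) dx = j!/(2λ)^(j+1).
State is unnormalized: ∫|R|² dx = 0.0047030, and ∫R*·x²·R dx = 0.00099798, so ⟨x²⟩ = 0.00099798 / 0.0047030.
⟨x²⟩ = 0.21220.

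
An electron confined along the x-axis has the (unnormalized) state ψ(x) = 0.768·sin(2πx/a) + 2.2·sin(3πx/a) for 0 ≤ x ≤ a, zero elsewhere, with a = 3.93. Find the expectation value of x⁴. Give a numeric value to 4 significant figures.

23.48

⟨x⁴⟩ = ∫ x⁴·|ψ|² dx / ∫|ψ|² dx (integrals over the domain).
On 0 ≤ x ≤ a (j ≠ l): ∫sin²(jπx/a) dx = a/2, ∫sin(jπx/a)·sin(lπx/a) dx = 0; diagonal moments ∫x·sin²(jπx/a) dx = a²/4, ∫x²·sin²(jπx/a) dx = a³·(1/6 − 1/(4j²π²)); cross terms ∫x·sin(jπx/a)·sin(lπx/a) dx = 0 for j + l even and −4jla²/(π²(j² − l²)²) for j + l odd, ∫x²·sin(jπx/a)·sin(lπx/a) dx = (−1)^(j+l)·4jla³/(π²(j² − l²)²); higher powers the same way via product-to-sum and parts.
State is unnormalized: ∫|ψ|² dx = 10.670, and ∫ψ*·x⁴·ψ dx = 250.55, so ⟨x⁴⟩ = 250.55 / 10.670.
⟨x⁴⟩ = 23.482.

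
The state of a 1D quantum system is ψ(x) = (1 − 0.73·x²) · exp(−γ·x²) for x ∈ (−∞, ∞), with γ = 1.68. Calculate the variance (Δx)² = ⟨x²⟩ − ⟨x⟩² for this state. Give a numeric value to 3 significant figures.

0.0955

Compute ⟨x⟩ and ⟨x²⟩ separately, then (Δx)² = ⟨x²⟩ − ⟨x⟩².
Expand each integrand as polynomial × e^(−2γx²) and use ∫x^(2j)·e^(−2γx²) dx = (2j−1)!!/(4γ)^j · √(π/(2γ)), odd powers → 0; here √(π/(2γ)) = 0.96695.
Normalization: ∫|ψ|² dx = 0.79110.
⟨x⟩ = 0.0000 and ⟨x²⟩ = 0.095532.
(Δx)² = 0.095532 − (0.0000)² = 0.095532.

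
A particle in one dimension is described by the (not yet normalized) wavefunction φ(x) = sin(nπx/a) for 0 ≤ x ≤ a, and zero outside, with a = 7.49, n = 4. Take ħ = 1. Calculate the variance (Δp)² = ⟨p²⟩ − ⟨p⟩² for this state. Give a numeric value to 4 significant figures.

2.815

Compute ⟨p⟩ and ⟨p²⟩ separately; (Δp)² = ⟨p²⟩ − ⟨p⟩².
d/dx sin(nπx/a) = (nπ/a)·cos(nπx/a) and d²/dx² sin(nπx/a) = −(nπ/a)²·sin(nπx/a); on 0 ≤ x ≤ a, ∫sin²(nπx/a) dx = a/2 and ∫sin(nπx/a)·cos(nπx/a) dx = 0.
Normalization: ∫|φ|² dx = 3.7450.
⟨p⟩ = 0.0000 and ⟨p²⟩ = 2.8149.
(Δp)² = 2.8149 − (0.0000)² = 2.8149.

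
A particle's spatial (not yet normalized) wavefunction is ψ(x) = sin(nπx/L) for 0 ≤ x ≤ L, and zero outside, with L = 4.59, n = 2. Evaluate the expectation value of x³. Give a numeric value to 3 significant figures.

⟨x³⟩ = ∫ x³·|ψ|² dx / ∫|ψ|² dx (integrals over the domain).
With sin²θ = (1 − cos2θ)/2 on 0 ≤ x ≤ L: ∫sin²(nπx/L) dx = L/2, ∫x·sin²(nπx/L) dx = L²/4, ∫x²·sin²(nπx/L) dx = L³·(1/6 − 1/(4n²π²)); higher powers xᵏ the same way, integrating xᵏ·cos(2nπx/L) by parts.
State is unnormalized: ∫|ψ|² dx = 2.2950, and ∫ψ*·x³·ψ dx = 51.267, so ⟨x³⟩ = 51.267 / 2.2950.
⟨x³⟩ = 22.339.

22.3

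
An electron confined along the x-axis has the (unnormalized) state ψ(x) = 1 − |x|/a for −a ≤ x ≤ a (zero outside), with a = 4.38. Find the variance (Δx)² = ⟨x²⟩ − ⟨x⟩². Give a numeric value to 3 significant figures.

Compute ⟨x⟩ and ⟨x²⟩ separately, then (Δx)² = ⟨x²⟩ − ⟨x⟩².
ψ is even, so ∫ over [−a, a] = 2∫₀ᵃ with ψ = 1 − x/a there: ∫₀ᵃ (1 − x/a)² dx = a/3, ∫₀ᵃ x²(1 − x/a)² dx = a³/30, ∫₀ᵃ x⁴(1 − x/a)² dx = a⁵/105.
Normalization: ∫|ψ|² dx = 2.9200.
⟨x⟩ = 0.0000 and ⟨x²⟩ = 1.9184.
(Δx)² = 1.9184 − (0.0000)² = 1.9184.

1.92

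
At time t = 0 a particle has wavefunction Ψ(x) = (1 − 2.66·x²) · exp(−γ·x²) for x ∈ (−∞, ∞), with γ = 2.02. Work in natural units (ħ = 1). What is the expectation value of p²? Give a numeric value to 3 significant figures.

7.32

p² Ψ = −ħ² d²Ψ/dx²; ⟨p²⟩ = −ħ² ∫ Ψ*·Ψ'' dx / ∫|Ψ|² dx.
Expand each integrand as polynomial × e^(−2γx²) and use ∫x^(2j)·e^(−2γx²) dx = (2j−1)!!/(4γ)^j · √(π/(2γ)), odd powers → 0; here √(π/(2γ)) = 0.88183. Differentiate with the product rule, d/dx e^(−γx²) = −2γx·e^(−γx²).
State is unnormalized: ∫|Ψ|² dx = 0.58793, and ∫Ψ*·(−ħ² Ψ'') dx = 4.3055, so ⟨p²⟩ = 4.3055 / 0.58793.
⟨p²⟩ = 7.3231.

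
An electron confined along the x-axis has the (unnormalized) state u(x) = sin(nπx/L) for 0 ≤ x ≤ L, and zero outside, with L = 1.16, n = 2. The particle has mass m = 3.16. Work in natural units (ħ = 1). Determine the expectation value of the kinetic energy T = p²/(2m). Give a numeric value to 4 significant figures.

T = −(ħ²/2m) d²/dx², so ⟨T⟩ = −(ħ²/2m) ∫ u*·u'' dx / ∫|u|² dx; with m = 3.16.
d/dx sin(nπx/L) = (nπ/L)·cos(nπx/L) and d²/dx² sin(nπx/L) = −(nπ/L)²·sin(nπx/L); on 0 ≤ x ≤ L, ∫sin²(nπx/L) dx = L/2 and ∫sin(nπx/L)·cos(nπx/L) dx = 0.
State is unnormalized: ∫|u|² dx = 0.58000, and ∫u*·(−ħ²/2m · u'') dx = 2.6925, so ⟨T⟩ = 2.6925 / 0.58000.
⟨T⟩ = 4.6422.

4.642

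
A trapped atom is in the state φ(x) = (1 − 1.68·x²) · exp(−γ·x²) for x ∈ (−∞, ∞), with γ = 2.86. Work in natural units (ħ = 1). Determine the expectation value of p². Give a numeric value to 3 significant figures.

p² φ = −ħ² d²φ/dx²; ⟨p²⟩ = −ħ² ∫ φ*·φ'' dx / ∫|φ|² dx.
Expand each integrand as polynomial × e^(−2γx²) and use ∫x^(2j)·e^(−2γx²) dx = (2j−1)!!/(4γ)^j · √(π/(2γ)), odd powers → 0; here √(π/(2γ)) = 0.74110. Differentiate with the product rule, d/dx e^(−γx²) = −2γx·e^(−γx²).
State is unnormalized: ∫|φ|² dx = 0.57138, and ∫φ*·(−ħ² φ'') dx = 3.0620, so ⟨p²⟩ = 3.0620 / 0.57138.
⟨p²⟩ = 5.3590.

5.36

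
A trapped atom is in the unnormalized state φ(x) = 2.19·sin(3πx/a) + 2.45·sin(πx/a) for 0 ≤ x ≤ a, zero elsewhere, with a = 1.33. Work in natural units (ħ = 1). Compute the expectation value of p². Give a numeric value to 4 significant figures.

25.40

p² φ = −ħ² d²φ/dx²; ⟨p²⟩ = −ħ² ∫ φ*·φ'' dx / ∫|φ|² dx.
d²/dx² sin(jπx/a) = −(jπ/a)²·sin(jπx/a); on 0 ≤ x ≤ a, ∫sin²(jπx/a) dx = a/2 and ∫sin(jπx/a)·sin(lπx/a) dx = 0 for j ≠ l, so only diagonal terms survive in ∫|φ|² and ∫φ·φ″; ∫φ·φ′ dx = [φ²/2] between the walls = 0.
State is unnormalized: ∫|φ|² dx = 7.1811, and ∫φ*·(−ħ² φ'') dx = 182.43, so ⟨p²⟩ = 182.43 / 7.1811.
⟨p²⟩ = 25.404.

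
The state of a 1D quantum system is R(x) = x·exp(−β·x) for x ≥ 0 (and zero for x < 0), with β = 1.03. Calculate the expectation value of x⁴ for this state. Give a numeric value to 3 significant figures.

⟨x⁴⟩ = ∫ x⁴·|R|² dx / ∫|R|² dx (integrals over the domain).
Every integrand reduces to terms xʲ·e^(−2βx) on [0, ∞); use ∫₀^∞ xʲ·e^(−2βx) dx = j!/(2β)^(j+1).
State is unnormalized: ∫|R|² dx = 0.22879, and ∫R*·x⁴·R dx = 4.5736, so ⟨x⁴⟩ = 4.5736 / 0.22879.
⟨x⁴⟩ = 19.991.

20.0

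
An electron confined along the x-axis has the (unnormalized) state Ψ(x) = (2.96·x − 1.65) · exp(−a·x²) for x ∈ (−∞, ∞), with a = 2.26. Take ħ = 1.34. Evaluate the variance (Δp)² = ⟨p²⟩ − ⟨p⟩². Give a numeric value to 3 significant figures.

Compute ⟨p⟩ and ⟨p²⟩ separately; (Δp)² = ⟨p²⟩ − ⟨p⟩².
Expand each integrand as polynomial × e^(−2ax²) and use ∫x^(2j)·e^(−2ax²) dx = (2j−1)!!/(4a)^j · √(π/(2a)), odd powers → 0; here √(π/(2a)) = 0.83369. Differentiate with the product rule, d/dx e^(−ax²) = −2ax·e^(−ax²).
Normalization: ∫|Ψ|² dx = 3.0777.
⟨p⟩ = 0.0000 and ⟨p²⟩ = 6.1888.
(Δp)² = 6.1888 − (0.0000)² = 6.1888.

6.19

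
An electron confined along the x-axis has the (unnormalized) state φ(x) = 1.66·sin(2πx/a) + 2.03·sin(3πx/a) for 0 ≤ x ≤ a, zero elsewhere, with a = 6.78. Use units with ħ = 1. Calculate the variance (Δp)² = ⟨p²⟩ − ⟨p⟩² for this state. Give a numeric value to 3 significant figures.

1.50

Compute ⟨p⟩ and ⟨p²⟩ separately; (Δp)² = ⟨p²⟩ − ⟨p⟩².
d²/dx² sin(jπx/a) = −(jπ/a)²·sin(jπx/a); on 0 ≤ x ≤ a, ∫sin²(jπx/a) dx = a/2 and ∫sin(jπx/a)·sin(lπx/a) dx = 0 for j ≠ l, so only diagonal terms survive in ∫|φ|² and ∫φ·φ″; ∫φ·φ′ dx = [φ²/2] between the walls = 0.
Normalization: ∫|φ|² dx = 23.311.
⟨p⟩ = 0.0000 and ⟨p²⟩ = 1.5021.
(Δp)² = 1.5021 − (0.0000)² = 1.5021.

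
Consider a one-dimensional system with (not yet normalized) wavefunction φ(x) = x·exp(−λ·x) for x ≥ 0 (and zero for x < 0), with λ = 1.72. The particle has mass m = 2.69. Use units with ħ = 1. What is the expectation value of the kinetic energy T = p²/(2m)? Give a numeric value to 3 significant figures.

0.550

T = −(ħ²/2m) d²/dx², so ⟨T⟩ = −(ħ²/2m) ∫ φ*·φ'' dx / ∫|φ|² dx; with m = 2.69.
Differentiate x·exp(−λ·x) with the product rule; every integrand then reduces to terms xʲ·e^(−2λx) on [0, ∞), with ∫₀^∞ xʲ·e^(−2λx) dx = j!/(2λ)^(j+1).
State is unnormalized: ∫|φ|² dx = 0.049131, and ∫φ*·(−ħ²/2m · φ'') dx = 0.027017, so ⟨T⟩ = 0.027017 / 0.049131.
⟨T⟩ = 0.54989.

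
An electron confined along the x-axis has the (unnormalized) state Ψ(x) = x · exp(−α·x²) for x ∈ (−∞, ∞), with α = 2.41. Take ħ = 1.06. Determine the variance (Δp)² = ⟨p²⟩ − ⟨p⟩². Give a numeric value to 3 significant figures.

8.12

Compute ⟨p⟩ and ⟨p²⟩ separately; (Δp)² = ⟨p²⟩ − ⟨p⟩².
Expand each integrand as polynomial × e^(−2αx²) and use ∫x^(2j)·e^(−2αx²) dx = (2j−1)!!/(4α)^j · √(π/(2α)), odd powers → 0; here √(π/(2α)) = 0.80733. Differentiate with the product rule, d/dx e^(−αx²) = −2αx·e^(−αx²).
Normalization: ∫|Ψ|² dx = 0.083748.
⟨p⟩ = 0.0000 and ⟨p²⟩ = 8.1236.
(Δp)² = 8.1236 − (0.0000)² = 8.1236.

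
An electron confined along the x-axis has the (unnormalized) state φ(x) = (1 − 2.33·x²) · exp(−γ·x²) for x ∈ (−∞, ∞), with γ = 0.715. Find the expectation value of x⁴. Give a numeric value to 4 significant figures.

⟨x⁴⟩ = ∫ x⁴·|φ|² dx / ∫|φ|² dx (integrals over the domain).
Expand each integrand as polynomial × e^(−2γx²) and use ∫x^(2j)·e^(−2γx²) dx = (2j−1)!!/(4γ)^j · √(π/(2γ)), odd powers → 0; here √(π/(2γ)) = 1.4822.
State is unnormalized: ∫|φ|² dx = 2.0184, and ∫φ*·x⁴·φ dx = 8.7431, so ⟨x⁴⟩ = 8.7431 / 2.0184.
⟨x⁴⟩ = 4.3317.

4.332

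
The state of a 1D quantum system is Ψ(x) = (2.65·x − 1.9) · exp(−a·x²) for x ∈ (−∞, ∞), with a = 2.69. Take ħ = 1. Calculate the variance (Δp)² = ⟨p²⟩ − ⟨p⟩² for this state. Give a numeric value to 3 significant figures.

3.51

Compute ⟨p⟩ and ⟨p²⟩ separately; (Δp)² = ⟨p²⟩ − ⟨p⟩².
Expand each integrand as polynomial × e^(−2ax²) and use ∫x^(2j)·e^(−2ax²) dx = (2j−1)!!/(4a)^j · √(π/(2a)), odd powers → 0; here √(π/(2a)) = 0.76416. Differentiate with the product rule, d/dx e^(−ax²) = −2ax·e^(−ax²).
Normalization: ∫|Ψ|² dx = 3.2573.
⟨p⟩ = 0.0000 and ⟨p²⟩ = 3.5137.
(Δp)² = 3.5137 − (0.0000)² = 3.5137.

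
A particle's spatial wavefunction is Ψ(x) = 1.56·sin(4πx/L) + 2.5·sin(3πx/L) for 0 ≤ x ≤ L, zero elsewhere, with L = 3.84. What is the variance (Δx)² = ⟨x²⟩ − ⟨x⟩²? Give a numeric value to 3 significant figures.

Compute ⟨x⟩ and ⟨x²⟩ separately, then (Δx)² = ⟨x²⟩ − ⟨x⟩².
On 0 ≤ x ≤ L (j ≠ l): ∫sin²(jπx/L) dx = L/2, ∫sin(jπx/L)·sin(lπx/L) dx = 0; diagonal moments ∫x·sin²(jπx/L) dx = L²/4, ∫x²·sin²(jπx/L) dx = L³·(1/6 − 1/(4j²π²)); cross terms ∫x·sin(jπx/L)·sin(lπx/L) dx = 0 for j + l even and −4jlL²/(π²(j² − l²)²) for j + l odd, ∫x²·sin(jπx/L)·sin(lπx/L) dx = (−1)^(j+l)·4jlL³/(π²(j² − l²)²); higher powers the same way via product-to-sum and parts.
Normalization: ∫|Ψ|² dx = 16.673.
⟨x⟩ = 1.2353 and ⟨x²⟩ = 2.2131.
(Δx)² = 2.2131 − (1.2353)² = 0.68716.

0.687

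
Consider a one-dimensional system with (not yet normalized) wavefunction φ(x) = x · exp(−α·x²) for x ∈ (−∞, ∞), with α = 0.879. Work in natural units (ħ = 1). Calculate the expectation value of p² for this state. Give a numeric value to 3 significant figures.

2.64

p² φ = −ħ² d²φ/dx²; ⟨p²⟩ = −ħ² ∫ φ*·φ'' dx / ∫|φ|² dx.
Expand each integrand as polynomial × e^(−2αx²) and use ∫x^(2j)·e^(−2αx²) dx = (2j−1)!!/(4α)^j · √(π/(2α)), odd powers → 0; here √(π/(2α)) = 1.3368. Differentiate with the product rule, d/dx e^(−αx²) = −2αx·e^(−αx²).
State is unnormalized: ∫|φ|² dx = 0.38020, and ∫φ*·(−ħ² φ'') dx = 1.0026, so ⟨p²⟩ = 1.0026 / 0.38020.
⟨p²⟩ = 2.6370.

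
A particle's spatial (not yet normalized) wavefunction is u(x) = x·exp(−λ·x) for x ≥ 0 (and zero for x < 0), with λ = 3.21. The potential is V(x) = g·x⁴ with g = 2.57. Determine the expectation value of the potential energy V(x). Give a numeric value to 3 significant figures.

0.545

⟨V⟩ = ∫ V(x)·|u|² dx / ∫|u|² dx.
Every integrand reduces to terms xʲ·e^(−2λx) on [0, ∞); use ∫₀^∞ xʲ·e^(−2λx) dx = j!/(2λ)^(j+1).
State is unnormalized: ∫|u|² dx = 0.0075583, and ∫u*·V(x)·u dx = 0.0041164, so ⟨V⟩ = 0.0041164 / 0.0075583.
⟨V⟩ = 0.54462.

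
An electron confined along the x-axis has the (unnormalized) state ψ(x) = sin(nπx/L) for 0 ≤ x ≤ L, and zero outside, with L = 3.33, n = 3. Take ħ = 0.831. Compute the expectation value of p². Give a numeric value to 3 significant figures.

5.53

p² ψ = −ħ² d²ψ/dx²; ⟨p²⟩ = −ħ² ∫ ψ*·ψ'' dx / ∫|ψ|² dx.
d/dx sin(nπx/L) = (nπ/L)·cos(nπx/L) and d²/dx² sin(nπx/L) = −(nπ/L)²·sin(nπx/L); on 0 ≤ x ≤ L, ∫sin²(nπx/L) dx = L/2 and ∫sin(nπx/L)·cos(nπx/L) dx = 0.
State is unnormalized: ∫|ψ|² dx = 1.6650, and ∫ψ*·(−ħ² ψ'') dx = 9.2102, so ⟨p²⟩ = 9.2102 / 1.6650.
⟨p²⟩ = 5.5317.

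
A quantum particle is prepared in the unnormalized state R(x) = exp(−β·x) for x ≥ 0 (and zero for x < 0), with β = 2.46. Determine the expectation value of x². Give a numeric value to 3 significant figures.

0.0826

⟨x²⟩ = ∫ x²·|R|² dx / ∫|R|² dx (integrals over the domain).
Every integrand reduces to terms xʲ·e^(−2βx) on [0, ∞); use ∫₀^∞ xʲ·e^(−2βx) dx = j!/(2β)^(j+1).
State is unnormalized: ∫|R|² dx = 0.20325, and ∫R*·x²·R dx = 0.016793, so ⟨x²⟩ = 0.016793 / 0.20325.
⟨x²⟩ = 0.082623.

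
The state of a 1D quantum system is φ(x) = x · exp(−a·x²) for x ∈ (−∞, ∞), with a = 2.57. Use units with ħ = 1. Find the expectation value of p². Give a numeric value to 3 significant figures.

p² φ = −ħ² d²φ/dx²; ⟨p²⟩ = −ħ² ∫ φ*·φ'' dx / ∫|φ|² dx.
Expand each integrand as polynomial × e^(−2ax²) and use ∫x^(2j)·e^(−2ax²) dx = (2j−1)!!/(4a)^j · √(π/(2a)), odd powers → 0; here √(π/(2a)) = 0.78180. Differentiate with the product rule, d/dx e^(−ax²) = −2ax·e^(−ax²).
State is unnormalized: ∫|φ|² dx = 0.076050, and ∫φ*·(−ħ² φ'') dx = 0.58635, so ⟨p²⟩ = 0.58635 / 0.076050.
⟨p²⟩ = 7.7100.

7.71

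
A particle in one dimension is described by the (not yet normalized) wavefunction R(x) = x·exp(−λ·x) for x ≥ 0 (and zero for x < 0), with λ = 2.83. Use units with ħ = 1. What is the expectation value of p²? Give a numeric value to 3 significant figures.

p² R = −ħ² d²R/dx²; ⟨p²⟩ = −ħ² ∫ R*·R'' dx / ∫|R|² dx.
Differentiate x·exp(−λ·x) with the product rule; every integrand then reduces to terms xʲ·e^(−2λx) on [0, ∞), with ∫₀^∞ xʲ·e^(−2λx) dx = j!/(2λ)^(j+1).
State is unnormalized: ∫|R|² dx = 0.011030, and ∫R*·(−ħ² R'') dx = 0.088339, so ⟨p²⟩ = 0.088339 / 0.011030.
⟨p²⟩ = 8.0089.

8.01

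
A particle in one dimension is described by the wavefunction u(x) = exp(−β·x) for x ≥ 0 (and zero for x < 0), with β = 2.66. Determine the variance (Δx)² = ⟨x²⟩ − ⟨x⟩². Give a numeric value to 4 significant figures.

0.03533

Compute ⟨x⟩ and ⟨x²⟩ separately, then (Δx)² = ⟨x²⟩ − ⟨x⟩².
Every integrand reduces to terms xʲ·e^(−2βx) on [0, ∞); use ∫₀^∞ xʲ·e^(−2βx) dx = j!/(2β)^(j+1).
Normalization: ∫|u|² dx = 0.18797.
⟨x⟩ = 0.18797 and ⟨x²⟩ = 0.070665.
(Δx)² = 0.070665 − (0.18797)² = 0.035333.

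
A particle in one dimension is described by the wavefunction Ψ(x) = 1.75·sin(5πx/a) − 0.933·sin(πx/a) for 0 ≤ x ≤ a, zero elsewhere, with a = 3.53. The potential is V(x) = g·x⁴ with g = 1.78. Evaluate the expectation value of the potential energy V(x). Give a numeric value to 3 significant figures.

⟨V⟩ = ∫ V(x)·|Ψ|² dx / ∫|Ψ|² dx.
On 0 ≤ x ≤ a (j ≠ l): ∫sin²(jπx/a) dx = a/2, ∫sin(jπx/a)·sin(lπx/a) dx = 0; diagonal moments ∫x·sin²(jπx/a) dx = a²/4, ∫x²·sin²(jπx/a) dx = a³·(1/6 − 1/(4j²π²)); cross terms ∫x·sin(jπx/a)·sin(lπx/a) dx = 0 for j + l even and −4jla²/(π²(j² − l²)²) for j + l odd, ∫x²·sin(jπx/a)·sin(lπx/a) dx = (−1)^(j+l)·4jla³/(π²(j² − l²)²); higher powers the same way via product-to-sum and parts.
State is unnormalized: ∫|Ψ|² dx = 6.9417, and ∫Ψ*·V(x)·Ψ dx = 320.03, so ⟨V⟩ = 320.03 / 6.9417.
⟨V⟩ = 46.102.

46.1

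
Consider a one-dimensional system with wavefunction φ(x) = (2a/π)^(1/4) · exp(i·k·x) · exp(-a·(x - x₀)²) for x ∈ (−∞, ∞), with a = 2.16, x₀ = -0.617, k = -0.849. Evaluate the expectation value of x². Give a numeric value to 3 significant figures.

0.496

⟨x²⟩ = ∫ x²·|φ|² dx (integrals over the domain).
Gaussian moments (u = x − x₀): ∫u^(2j)·e^(−2au²) du = (2j−1)!!/(4a)^j · √(π/(2a)), odd powers integrate to 0; here √(π/(2a)) = 0.85277.
⟨x²⟩ = 0.49643.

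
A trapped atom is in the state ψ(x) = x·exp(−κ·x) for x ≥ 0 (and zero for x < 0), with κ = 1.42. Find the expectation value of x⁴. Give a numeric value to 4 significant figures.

5.534

⟨x⁴⟩ = ∫ x⁴·|ψ|² dx / ∫|ψ|² dx (integrals over the domain).
Every integrand reduces to terms xʲ·e^(−2κx) on [0, ∞); use ∫₀^∞ xʲ·e^(−2κx) dx = j!/(2κ)^(j+1).
State is unnormalized: ∫|ψ|² dx = 0.087312, and ∫ψ*·x⁴·ψ dx = 0.48317, so ⟨x⁴⟩ = 0.48317 / 0.087312.
⟨x⁴⟩ = 5.5339.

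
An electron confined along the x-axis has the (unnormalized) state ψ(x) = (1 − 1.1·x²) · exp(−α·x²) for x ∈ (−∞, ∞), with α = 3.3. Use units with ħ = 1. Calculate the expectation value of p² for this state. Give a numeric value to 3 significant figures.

p² ψ = −ħ² d²ψ/dx²; ⟨p²⟩ = −ħ² ∫ ψ*·ψ'' dx / ∫|ψ|² dx.
Expand each integrand as polynomial × e^(−2αx²) and use ∫x^(2j)·e^(−2αx²) dx = (2j−1)!!/(4α)^j · √(π/(2α)), odd powers → 0; here √(π/(2α)) = 0.68993. Differentiate with the product rule, d/dx e^(−αx²) = −2αx·e^(−αx²).
State is unnormalized: ∫|ψ|² dx = 0.58931, and ∫ψ*·(−ħ² ψ'') dx = 2.7669, so ⟨p²⟩ = 2.7669 / 0.58931.
⟨p²⟩ = 4.6951.

4.70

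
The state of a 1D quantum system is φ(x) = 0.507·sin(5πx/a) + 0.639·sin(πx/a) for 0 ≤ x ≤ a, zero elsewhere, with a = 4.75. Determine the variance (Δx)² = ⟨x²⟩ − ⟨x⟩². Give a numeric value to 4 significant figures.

Compute ⟨x⟩ and ⟨x²⟩ separately, then (Δx)² = ⟨x²⟩ − ⟨x⟩².
On 0 ≤ x ≤ a (j ≠ l): ∫sin²(jπx/a) dx = a/2, ∫sin(jπx/a)·sin(lπx/a) dx = 0; diagonal moments ∫x·sin²(jπx/a) dx = a²/4, ∫x²·sin²(jπx/a) dx = a³·(1/6 − 1/(4j²π²)); cross terms ∫x·sin(jπx/a)·sin(lπx/a) dx = 0 for j + l even and −4jla²/(π²(j² − l²)²) for j + l odd, ∫x²·sin(jπx/a)·sin(lπx/a) dx = (−1)^(j+l)·4jla³/(π²(j² − l²)²); higher powers the same way via product-to-sum and parts.
Normalization: ∫|φ|² dx = 1.5803.
⟨x⟩ = 2.3750 and ⟨x²⟩ = 6.9563.
(Δx)² = 6.9563 − (2.3750)² = 1.3157.

1.316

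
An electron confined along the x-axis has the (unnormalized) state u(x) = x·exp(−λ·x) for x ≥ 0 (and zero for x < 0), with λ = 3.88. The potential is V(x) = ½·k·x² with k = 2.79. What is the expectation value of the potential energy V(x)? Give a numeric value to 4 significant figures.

⟨V⟩ = ∫ V(x)·|u|² dx / ∫|u|² dx.
Every integrand reduces to terms xʲ·e^(−2λx) on [0, ∞); use ∫₀^∞ xʲ·e^(−2λx) dx = j!/(2λ)^(j+1).
State is unnormalized: ∫|u|² dx = 0.0042800, and ∫u*·V(x)·u dx = 0.0011898, so ⟨V⟩ = 0.0011898 / 0.0042800.
⟨V⟩ = 0.27799.

0.2780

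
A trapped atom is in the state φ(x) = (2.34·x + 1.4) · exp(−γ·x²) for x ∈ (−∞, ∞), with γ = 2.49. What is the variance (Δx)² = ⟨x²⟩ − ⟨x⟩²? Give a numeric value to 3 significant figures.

0.0757

Compute ⟨x⟩ and ⟨x²⟩ separately, then (Δx)² = ⟨x²⟩ − ⟨x⟩².
Expand each integrand as polynomial × e^(−2γx²) and use ∫x^(2j)·e^(−2γx²) dx = (2j−1)!!/(4γ)^j · √(π/(2γ)), odd powers → 0; here √(π/(2γ)) = 0.79426.
Normalization: ∫|φ|² dx = 1.9934.
⟨x⟩ = 0.26211 and ⟨x²⟩ = 0.14439.
(Δx)² = 0.14439 − (0.26211)² = 0.075686.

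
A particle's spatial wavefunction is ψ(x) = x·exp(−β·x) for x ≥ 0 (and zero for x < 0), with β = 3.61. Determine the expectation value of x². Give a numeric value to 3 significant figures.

⟨x²⟩ = ∫ x²·|ψ|² dx / ∫|ψ|² dx (integrals over the domain).
Every integrand reduces to terms xʲ·e^(−2βx) on [0, ∞); use ∫₀^∞ xʲ·e^(−2βx) dx = j!/(2β)^(j+1).
State is unnormalized: ∫|ψ|² dx = 0.0053140, and ∫ψ*·x²·ψ dx = 0.0012233, so ⟨x²⟩ = 0.0012233 / 0.0053140.
⟨x²⟩ = 0.23020.

0.230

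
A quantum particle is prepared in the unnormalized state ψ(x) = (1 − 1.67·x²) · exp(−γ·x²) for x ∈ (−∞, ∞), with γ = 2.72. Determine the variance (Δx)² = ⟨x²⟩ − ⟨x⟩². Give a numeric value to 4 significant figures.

0.05205

Compute ⟨x⟩ and ⟨x²⟩ separately, then (Δx)² = ⟨x²⟩ − ⟨x⟩².
Expand each integrand as polynomial × e^(−2γx²) and use ∫x^(2j)·e^(−2γx²) dx = (2j−1)!!/(4γ)^j · √(π/(2γ)), odd powers → 0; here √(π/(2γ)) = 0.75993.
Normalization: ∫|ψ|² dx = 0.58036.
⟨x⟩ = 0.0000 and ⟨x²⟩ = 0.052045.
(Δx)² = 0.052045 − (0.0000)² = 0.052045.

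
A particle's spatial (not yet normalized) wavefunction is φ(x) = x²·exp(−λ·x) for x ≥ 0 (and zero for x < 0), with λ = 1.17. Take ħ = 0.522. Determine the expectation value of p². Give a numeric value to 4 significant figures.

0.1243

p² φ = −ħ² d²φ/dx²; ⟨p²⟩ = −ħ² ∫ φ*·φ'' dx / ∫|φ|² dx.
Differentiate x²·exp(−λ·x) with the product rule; every integrand then reduces to terms xʲ·e^(−2λx) on [0, ∞), with ∫₀^∞ xʲ·e^(−2λx) dx = j!/(2λ)^(j+1).
State is unnormalized: ∫|φ|² dx = 0.34208, and ∫φ*·(−ħ² φ'') dx = 0.042533, so ⟨p²⟩ = 0.042533 / 0.34208.
⟨p²⟩ = 0.12433.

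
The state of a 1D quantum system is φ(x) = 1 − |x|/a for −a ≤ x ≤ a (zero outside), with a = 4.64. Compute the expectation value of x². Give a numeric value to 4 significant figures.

⟨x²⟩ = ∫ x²·|φ|² dx / ∫|φ|² dx (integrals over the domain).
φ is even, so ∫ over [−a, a] = 2∫₀ᵃ with φ = 1 − x/a there: ∫₀ᵃ (1 − x/a)² dx = a/3, ∫₀ᵃ x²(1 − x/a)² dx = a³/30, ∫₀ᵃ x⁴(1 − x/a)² dx = a⁵/105.
State is unnormalized: ∫|φ|² dx = 3.0933, and ∫φ*·x²·φ dx = 6.6598, so ⟨x²⟩ = 6.6598 / 3.0933.
⟨x²⟩ = 2.1530.

2.153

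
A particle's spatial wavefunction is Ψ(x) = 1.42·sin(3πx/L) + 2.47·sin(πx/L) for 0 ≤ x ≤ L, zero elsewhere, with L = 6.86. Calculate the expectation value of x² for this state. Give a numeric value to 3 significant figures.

⟨x²⟩ = ∫ x²·|Ψ|² dx / ∫|Ψ|² dx (integrals over the domain).
On 0 ≤ x ≤ L (j ≠ l): ∫sin²(jπx/L) dx = L/2, ∫sin(jπx/L)·sin(lπx/L) dx = 0; diagonal moments ∫x·sin²(jπx/L) dx = L²/4, ∫x²·sin²(jπx/L) dx = L³·(1/6 − 1/(4j²π²)); cross terms ∫x·sin(jπx/L)·sin(lπx/L) dx = 0 for j + l even and −4jlL²/(π²(j² − l²)²) for j + l odd, ∫x²·sin(jπx/L)·sin(lπx/L) dx = (−1)^(j+l)·4jlL³/(π²(j² − l²)²); higher powers the same way via product-to-sum and parts.
State is unnormalized: ∫|Ψ|² dx = 27.842, and ∫Ψ*·x²·Ψ dx = 428.05, so ⟨x²⟩ = 428.05 / 27.842.
⟨x²⟩ = 15.374.

15.4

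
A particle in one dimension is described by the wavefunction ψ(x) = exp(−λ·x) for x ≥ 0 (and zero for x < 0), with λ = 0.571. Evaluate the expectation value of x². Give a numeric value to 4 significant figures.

⟨x²⟩ = ∫ x²·|ψ|² dx / ∫|ψ|² dx (integrals over the domain).
Every integrand reduces to terms xʲ·e^(−2λx) on [0, ∞); use ∫₀^∞ xʲ·e^(−2λx) dx = j!/(2λ)^(j+1).
State is unnormalized: ∫|ψ|² dx = 0.87566, and ∫ψ*·x²·ψ dx = 1.3429, so ⟨x²⟩ = 1.3429 / 0.87566.
⟨x²⟩ = 1.5335.

1.534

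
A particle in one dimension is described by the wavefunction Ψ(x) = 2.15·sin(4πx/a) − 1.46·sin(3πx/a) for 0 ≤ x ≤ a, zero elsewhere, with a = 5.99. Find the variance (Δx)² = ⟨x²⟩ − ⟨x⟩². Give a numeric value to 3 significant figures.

1.63

Compute ⟨x⟩ and ⟨x²⟩ separately, then (Δx)² = ⟨x²⟩ − ⟨x⟩².
On 0 ≤ x ≤ a (j ≠ l): ∫sin²(jπx/a) dx = a/2, ∫sin(jπx/a)·sin(lπx/a) dx = 0; diagonal moments ∫x·sin²(jπx/a) dx = a²/4, ∫x²·sin²(jπx/a) dx = a³·(1/6 − 1/(4j²π²)); cross terms ∫x·sin(jπx/a)·sin(lπx/a) dx = 0 for j + l even and −4jla²/(π²(j² − l²)²) for j + l odd, ∫x²·sin(jπx/a)·sin(lπx/a) dx = (−1)^(j+l)·4jla³/(π²(j² − l²)²); higher powers the same way via product-to-sum and parts.
Normalization: ∫|Ψ|² dx = 20.229.
⟨x⟩ = 4.1002 and ⟨x²⟩ = 18.439.
(Δx)² = 18.439 − (4.1002)² = 1.6270.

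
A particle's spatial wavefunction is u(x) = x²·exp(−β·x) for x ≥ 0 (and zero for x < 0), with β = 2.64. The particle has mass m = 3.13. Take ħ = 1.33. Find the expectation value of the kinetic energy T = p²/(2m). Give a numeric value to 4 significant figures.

0.6565

T = −(ħ²/2m) d²/dx², so ⟨T⟩ = −(ħ²/2m) ∫ u*·u'' dx / ∫|u|² dx; with m = 3.13.
Differentiate x²·exp(−β·x) with the product rule; every integrand then reduces to terms xʲ·e^(−2βx) on [0, ∞), with ∫₀^∞ xʲ·e^(−2βx) dx = j!/(2β)^(j+1).
State is unnormalized: ∫|u|² dx = 0.0058485, and ∫u*·(−ħ²/2m · u'') dx = 0.0038393, so ⟨T⟩ = 0.0038393 / 0.0058485.
⟨T⟩ = 0.65647.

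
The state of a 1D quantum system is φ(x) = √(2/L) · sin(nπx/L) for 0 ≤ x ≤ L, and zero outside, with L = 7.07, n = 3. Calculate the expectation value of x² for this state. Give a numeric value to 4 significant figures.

⟨x²⟩ = ∫ x²·|φ|² dx (integrals over the domain).
With sin²θ = (1 − cos2θ)/2 on 0 ≤ x ≤ L: ∫sin²(nπx/L) dx = L/2, ∫x·sin²(nπx/L) dx = L²/4, ∫x²·sin²(nπx/L) dx = L³·(1/6 − 1/(4n²π²)); higher powers xᵏ the same way, integrating xᵏ·cos(2nπx/L) by parts.
⟨x²⟩ = 16.380.

16.38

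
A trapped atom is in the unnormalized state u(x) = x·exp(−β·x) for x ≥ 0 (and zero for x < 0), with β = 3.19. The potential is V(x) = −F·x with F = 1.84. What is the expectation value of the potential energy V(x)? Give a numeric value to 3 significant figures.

-0.865

⟨V⟩ = ∫ V(x)·|u|² dx / ∫|u|² dx.
Every integrand reduces to terms xʲ·e^(−2βx) on [0, ∞); use ∫₀^∞ xʲ·e^(−2βx) dx = j!/(2β)^(j+1).
State is unnormalized: ∫|u|² dx = 0.0077014, and ∫u*·V(x)·u dx = -0.0066633, so ⟨V⟩ = -0.0066633 / 0.0077014.
⟨V⟩ = -0.86520.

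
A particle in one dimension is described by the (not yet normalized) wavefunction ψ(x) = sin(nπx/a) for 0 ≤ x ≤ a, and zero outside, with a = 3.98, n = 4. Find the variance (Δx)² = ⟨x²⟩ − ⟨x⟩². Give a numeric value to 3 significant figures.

1.27

Compute ⟨x⟩ and ⟨x²⟩ separately, then (Δx)² = ⟨x²⟩ − ⟨x⟩².
With sin²θ = (1 − cos2θ)/2 on 0 ≤ x ≤ a: ∫sin²(nπx/a) dx = a/2, ∫x·sin²(nπx/a) dx = a²/4, ∫x²·sin²(nπx/a) dx = a³·(1/6 − 1/(4n²π²)); higher powers xᵏ the same way, integrating xᵏ·cos(2nπx/a) by parts.
Normalization: ∫|ψ|² dx = 1.9900.
⟨x⟩ = 1.9900 and ⟨x²⟩ = 5.2300.
(Δx)² = 5.2300 − (1.9900)² = 1.2699.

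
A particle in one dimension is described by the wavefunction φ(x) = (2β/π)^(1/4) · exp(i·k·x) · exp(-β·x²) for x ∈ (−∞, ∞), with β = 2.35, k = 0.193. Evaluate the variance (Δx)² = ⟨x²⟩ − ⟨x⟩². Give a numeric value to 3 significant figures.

0.106

Compute ⟨x⟩ and ⟨x²⟩ separately, then (Δx)² = ⟨x²⟩ − ⟨x⟩².
Gaussian moments: ∫x^(2j)·e^(−2βx²) dx = (2j−1)!!/(4β)^j · √(π/(2β)), odd powers integrate to 0; here √(π/(2β)) = 0.81757.
⟨x⟩ = 0.0000 and ⟨x²⟩ = 0.10638.
(Δx)² = 0.10638 − (0.0000)² = 0.10638.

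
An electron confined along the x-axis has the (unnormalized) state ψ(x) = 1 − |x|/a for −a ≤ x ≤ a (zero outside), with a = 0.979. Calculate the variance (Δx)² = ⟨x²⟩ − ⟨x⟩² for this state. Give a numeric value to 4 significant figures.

0.09584

Compute ⟨x⟩ and ⟨x²⟩ separately, then (Δx)² = ⟨x²⟩ − ⟨x⟩².
ψ is even, so ∫ over [−a, a] = 2∫₀ᵃ with ψ = 1 − x/a there: ∫₀ᵃ (1 − x/a)² dx = a/3, ∫₀ᵃ x²(1 − x/a)² dx = a³/30, ∫₀ᵃ x⁴(1 − x/a)² dx = a⁵/105.
Normalization: ∫|ψ|² dx = 0.65267.
⟨x⟩ = 0.0000 and ⟨x²⟩ = 0.095844.
(Δx)² = 0.095844 − (0.0000)² = 0.095844.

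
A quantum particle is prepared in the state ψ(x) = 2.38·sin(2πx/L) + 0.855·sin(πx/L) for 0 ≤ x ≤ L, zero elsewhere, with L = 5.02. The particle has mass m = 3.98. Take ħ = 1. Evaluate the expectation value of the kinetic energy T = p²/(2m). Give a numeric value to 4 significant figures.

T = −(ħ²/2m) d²/dx², so ⟨T⟩ = −(ħ²/2m) ∫ ψ*·ψ'' dx / ∫|ψ|² dx; with m = 3.98.
d²/dx² sin(jπx/L) = −(jπ/L)²·sin(jπx/L); on 0 ≤ x ≤ L, ∫sin²(jπx/L) dx = L/2 and ∫sin(jπx/L)·sin(lπx/L) dx = 0 for j ≠ l, so only diagonal terms survive in ∫|ψ|² and ∫ψ·ψ″; ∫ψ·ψ′ dx = [ψ²/2] between the walls = 0.
State is unnormalized: ∫|ψ|² dx = 16.053, and ∫ψ*·(−ħ²/2m · ψ'') dx = 2.8884, so ⟨T⟩ = 2.8884 / 16.053.
⟨T⟩ = 0.17993.

0.1799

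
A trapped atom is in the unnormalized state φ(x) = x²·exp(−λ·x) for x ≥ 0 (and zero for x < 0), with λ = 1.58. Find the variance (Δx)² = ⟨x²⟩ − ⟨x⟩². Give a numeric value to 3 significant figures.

Compute ⟨x⟩ and ⟨x²⟩ separately, then (Δx)² = ⟨x²⟩ − ⟨x⟩².
Every integrand reduces to terms xʲ·e^(−2λx) on [0, ∞); use ∫₀^∞ xʲ·e^(−2λx) dx = j!/(2λ)^(j+1).
Normalization: ∫|φ|² dx = 0.076169.
⟨x⟩ = 1.5823 and ⟨x²⟩ = 3.0043.
(Δx)² = 3.0043 − (1.5823)² = 0.50072.

0.501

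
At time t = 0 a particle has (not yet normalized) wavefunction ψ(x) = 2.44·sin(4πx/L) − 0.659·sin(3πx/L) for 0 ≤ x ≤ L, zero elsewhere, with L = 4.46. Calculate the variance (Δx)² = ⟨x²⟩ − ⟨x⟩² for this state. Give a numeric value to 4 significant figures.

Compute ⟨x⟩ and ⟨x²⟩ separately, then (Δx)² = ⟨x²⟩ − ⟨x⟩².
On 0 ≤ x ≤ L (j ≠ l): ∫sin²(jπx/L) dx = L/2, ∫sin(jπx/L)·sin(lπx/L) dx = 0; diagonal moments ∫x·sin²(jπx/L) dx = L²/4, ∫x²·sin²(jπx/L) dx = L³·(1/6 − 1/(4j²π²)); cross terms ∫x·sin(jπx/L)·sin(lπx/L) dx = 0 for j + l even and −4jlL²/(π²(j² − l²)²) for j + l odd, ∫x²·sin(jπx/L)·sin(lπx/L) dx = (−1)^(j+l)·4jlL³/(π²(j² − l²)²); higher powers the same way via product-to-sum and parts.
Normalization: ∫|ψ|² dx = 14.245.
⟨x⟩ = 2.6757 and ⟨x²⟩ = 8.5521.
(Δx)² = 8.5521 − (2.6757)² = 1.3927.

1.393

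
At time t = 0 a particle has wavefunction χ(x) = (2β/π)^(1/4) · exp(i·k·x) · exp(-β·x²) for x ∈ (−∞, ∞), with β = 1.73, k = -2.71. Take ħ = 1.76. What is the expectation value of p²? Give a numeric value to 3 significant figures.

p² χ = −ħ² d²χ/dx²; ⟨p²⟩ = −ħ² ∫ χ*·χ'' dx.
Gaussian moments: ∫x^(2j)·e^(−2βx²) dx = (2j−1)!!/(4β)^j · √(π/(2β)), odd powers integrate to 0; here √(π/(2β)) = 0.95288. Derivatives: χ′ = (ik − 2βx)·χ, χ″ = ((ik − 2βx)² − 2β)·χ; the odd-in-x pieces drop out.
⟨p²⟩ = 28.108.

28.1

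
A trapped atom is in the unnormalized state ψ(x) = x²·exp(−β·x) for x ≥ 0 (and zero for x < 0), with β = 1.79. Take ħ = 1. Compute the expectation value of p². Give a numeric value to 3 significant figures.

p² ψ = −ħ² d²ψ/dx²; ⟨p²⟩ = −ħ² ∫ ψ*·ψ'' dx / ∫|ψ|² dx.
Differentiate x²·exp(−β·x) with the product rule; every integrand then reduces to terms xʲ·e^(−2βx) on [0, ∞), with ∫₀^∞ xʲ·e^(−2βx) dx = j!/(2β)^(j+1).
State is unnormalized: ∫|ψ|² dx = 0.040813, and ∫ψ*·(−ħ² ψ'') dx = 0.043589, so ⟨p²⟩ = 0.043589 / 0.040813.
⟨p²⟩ = 1.0680.

1.07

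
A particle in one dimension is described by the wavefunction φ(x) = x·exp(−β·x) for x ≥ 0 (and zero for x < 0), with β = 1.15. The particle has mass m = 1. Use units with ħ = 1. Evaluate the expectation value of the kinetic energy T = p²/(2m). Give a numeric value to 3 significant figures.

T = −(ħ²/2m) d²/dx², so ⟨T⟩ = −(ħ²/2m) ∫ φ*·φ'' dx / ∫|φ|² dx; with m = 1.
Differentiate x·exp(−β·x) with the product rule; every integrand then reduces to terms xʲ·e^(−2βx) on [0, ∞), with ∫₀^∞ xʲ·e^(−2βx) dx = j!/(2β)^(j+1).
State is unnormalized: ∫|φ|² dx = 0.16438, and ∫φ*·(−ħ²/2m · φ'') dx = 0.10870, so ⟨T⟩ = 0.10870 / 0.16438.
⟨T⟩ = 0.66125.

0.661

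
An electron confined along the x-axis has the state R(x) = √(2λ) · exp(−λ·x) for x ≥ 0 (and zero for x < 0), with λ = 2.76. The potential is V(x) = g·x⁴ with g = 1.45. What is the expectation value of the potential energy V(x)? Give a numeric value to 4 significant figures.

0.03748

⟨V⟩ = ∫ V(x)·|R|² dx.
Every integrand reduces to terms xʲ·e^(−2λx) on [0, ∞); use ∫₀^∞ xʲ·e^(−2λx) dx = j!/(2λ)^(j+1).
⟨V⟩ = 0.037482.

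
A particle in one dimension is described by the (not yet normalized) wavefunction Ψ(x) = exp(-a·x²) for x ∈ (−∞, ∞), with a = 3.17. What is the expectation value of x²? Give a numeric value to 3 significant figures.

0.0789

⟨x²⟩ = ∫ x²·|Ψ|² dx / ∫|Ψ|² dx (integrals over the domain).
Gaussian moments: ∫x^(2j)·e^(−2ax²) dx = (2j−1)!!/(4a)^j · √(π/(2a)), odd powers integrate to 0; here √(π/(2a)) = 0.70393.
State is unnormalized: ∫|Ψ|² dx = 0.70393, and ∫Ψ*·x²·Ψ dx = 0.055515, so ⟨x²⟩ = 0.055515 / 0.70393.
⟨x²⟩ = 0.078864.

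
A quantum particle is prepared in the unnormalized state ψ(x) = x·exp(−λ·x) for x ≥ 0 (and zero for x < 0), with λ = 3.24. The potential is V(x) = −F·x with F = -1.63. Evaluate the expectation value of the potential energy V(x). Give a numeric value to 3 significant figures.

0.755

⟨V⟩ = ∫ V(x)·|ψ|² dx / ∫|ψ|² dx.
Every integrand reduces to terms xʲ·e^(−2λx) on [0, ∞); use ∫₀^∞ xʲ·e^(−2λx) dx = j!/(2λ)^(j+1).
State is unnormalized: ∫|ψ|² dx = 0.0073503, and ∫ψ*·V(x)·ψ dx = 0.0055468, so ⟨V⟩ = 0.0055468 / 0.0073503.
⟨V⟩ = 0.75463.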